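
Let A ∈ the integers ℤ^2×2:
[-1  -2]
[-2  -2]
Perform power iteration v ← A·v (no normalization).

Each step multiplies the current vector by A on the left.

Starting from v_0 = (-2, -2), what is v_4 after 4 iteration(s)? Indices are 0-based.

v_4 = (-278, -356)

v_0 = (-2, -2).
v_1 = A·v_0 = (6, 8).
v_2 = A·v_1 = (-22, -28).
v_3 = A·v_2 = (78, 100).
v_4 = A·v_3 = (-278, -356).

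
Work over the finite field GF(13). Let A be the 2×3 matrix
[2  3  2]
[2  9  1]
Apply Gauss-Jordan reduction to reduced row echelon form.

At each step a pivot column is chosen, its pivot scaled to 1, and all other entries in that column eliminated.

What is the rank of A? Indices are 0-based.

rank = 2

[1] R0 /= 2  ⇒  (1, 8, 1)
     R1 -= 2·R0  ⇒  (0, 6, 12)
[2] R1 /= 6  ⇒  (0, 1, 2)
     R0 -= 8·R1  ⇒  (1, 0, 11)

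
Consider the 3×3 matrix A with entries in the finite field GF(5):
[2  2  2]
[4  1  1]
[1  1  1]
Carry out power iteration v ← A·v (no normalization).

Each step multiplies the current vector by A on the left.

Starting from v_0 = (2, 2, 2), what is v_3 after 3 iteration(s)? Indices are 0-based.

v_0 = (2, 2, 2).
v_1 = A·v_0 = (2, 2, 1).
v_2 = A·v_1 = (0, 1, 0).
v_3 = A·v_2 = (2, 1, 1).

v_3 = (2, 1, 1)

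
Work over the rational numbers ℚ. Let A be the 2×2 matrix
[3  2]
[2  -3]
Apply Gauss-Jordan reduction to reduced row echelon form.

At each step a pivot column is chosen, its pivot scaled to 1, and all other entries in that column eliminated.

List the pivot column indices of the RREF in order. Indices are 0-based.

[1] R0 /= 3  ⇒  (1, 2/3)
     R1 -= 2·R0  ⇒  (0, -13/3)
[2] R1 /= -13/3  ⇒  (0, 1)
     R0 -= 2/3·R1  ⇒  (1, 0)

pivot columns: 0, 1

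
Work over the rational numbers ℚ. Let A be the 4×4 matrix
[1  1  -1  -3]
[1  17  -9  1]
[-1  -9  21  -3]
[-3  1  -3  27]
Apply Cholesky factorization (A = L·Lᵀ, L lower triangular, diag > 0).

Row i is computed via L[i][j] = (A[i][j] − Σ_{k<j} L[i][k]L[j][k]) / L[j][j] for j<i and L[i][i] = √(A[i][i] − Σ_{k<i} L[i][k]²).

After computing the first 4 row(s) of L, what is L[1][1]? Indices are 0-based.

Step 1: L[0][0] = √(1) = 1.
  L[1][0] = (1) / L[0][0] = 1.
Step 2: L[1][1] = √(16) = 4.
  L[2][0] = (-1) / L[0][0] = -1.
  L[2][1] = (-8) / L[1][1] = -2.
Step 3: L[2][2] = √(16) = 4.
  L[3][0] = (-3) / L[0][0] = -3.
  L[3][1] = (4) / L[1][1] = 1.
  L[3][2] = (-4) / L[2][2] = -1.
Step 4: L[3][3] = √(16) = 4.

L[1][1] = 4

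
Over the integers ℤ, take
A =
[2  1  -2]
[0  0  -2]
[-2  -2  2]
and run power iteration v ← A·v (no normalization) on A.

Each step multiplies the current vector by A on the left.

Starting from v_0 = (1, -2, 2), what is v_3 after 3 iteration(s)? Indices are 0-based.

v_3 = (-116, -56, 128)

v_0 = (1, -2, 2).
v_1 = A·v_0 = (-4, -4, 6).
v_2 = A·v_1 = (-24, -12, 28).
v_3 = A·v_2 = (-116, -56, 128).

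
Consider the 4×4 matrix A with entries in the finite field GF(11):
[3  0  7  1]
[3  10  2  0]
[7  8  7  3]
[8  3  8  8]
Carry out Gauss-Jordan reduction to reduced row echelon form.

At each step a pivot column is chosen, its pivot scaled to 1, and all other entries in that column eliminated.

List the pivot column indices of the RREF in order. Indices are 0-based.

[1] R0 /= 3  ⇒  (1, 0, 6, 4)
     R1 -= 3·R0  ⇒  (0, 10, 6, 10)
     R2 -= 7·R0  ⇒  (0, 8, 9, 8)
     R3 -= 8·R0  ⇒  (0, 3, 4, 9)
[2] R1 /= 10  ⇒  (0, 1, 5, 1)
     R2 -= 8·R1  ⇒  (0, 0, 2, 0)
     R3 -= 3·R1  ⇒  (0, 0, 0, 6)
[3] R2 /= 2  ⇒  (0, 0, 1, 0)
     R0 -= 6·R2  ⇒  (1, 0, 0, 4)
     R1 -= 5·R2  ⇒  (0, 1, 0, 1)
[4] R3 /= 6  ⇒  (0, 0, 0, 1)
     R0 -= 4·R3  ⇒  (1, 0, 0, 0)
     R1 -= 1·R3  ⇒  (0, 1, 0, 0)

pivot columns: 0, 1, 2, 3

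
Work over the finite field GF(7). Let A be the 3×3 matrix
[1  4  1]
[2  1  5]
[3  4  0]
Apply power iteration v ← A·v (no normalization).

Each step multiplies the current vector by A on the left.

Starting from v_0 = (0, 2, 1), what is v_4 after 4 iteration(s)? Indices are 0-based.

v_0 = (0, 2, 1).
v_1 = A·v_0 = (2, 0, 1).
v_2 = A·v_1 = (3, 2, 6).
v_3 = A·v_2 = (3, 3, 3).
v_4 = A·v_3 = (4, 3, 0).

v_4 = (4, 3, 0)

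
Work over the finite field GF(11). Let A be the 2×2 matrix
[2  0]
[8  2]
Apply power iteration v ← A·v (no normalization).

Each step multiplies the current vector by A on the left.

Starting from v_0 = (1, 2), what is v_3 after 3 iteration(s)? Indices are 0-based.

v_0 = (1, 2).
v_1 = A·v_0 = (2, 1).
v_2 = A·v_1 = (4, 7).
v_3 = A·v_2 = (8, 2).

v_3 = (8, 2)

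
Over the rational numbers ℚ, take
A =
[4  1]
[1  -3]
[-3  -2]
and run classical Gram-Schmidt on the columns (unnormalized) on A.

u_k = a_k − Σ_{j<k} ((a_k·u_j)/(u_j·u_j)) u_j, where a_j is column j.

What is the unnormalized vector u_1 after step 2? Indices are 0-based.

Step 1: u_0 = a_0 = (4, 1, -3).
Step 2: u_1 = a_1 − (7/26)·u_0 = (-1/13, -85/26, -31/26).

u_1 = (-1/13, -85/26, -31/26)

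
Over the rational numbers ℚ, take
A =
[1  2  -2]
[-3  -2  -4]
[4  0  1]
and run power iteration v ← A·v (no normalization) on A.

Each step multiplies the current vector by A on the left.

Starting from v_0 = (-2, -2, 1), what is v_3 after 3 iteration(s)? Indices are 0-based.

v_0 = (-2, -2, 1).
v_1 = A·v_0 = (-8, 6, -7).
v_2 = A·v_1 = (18, 40, -39).
v_3 = A·v_2 = (176, 22, 33).

v_3 = (176, 22, 33)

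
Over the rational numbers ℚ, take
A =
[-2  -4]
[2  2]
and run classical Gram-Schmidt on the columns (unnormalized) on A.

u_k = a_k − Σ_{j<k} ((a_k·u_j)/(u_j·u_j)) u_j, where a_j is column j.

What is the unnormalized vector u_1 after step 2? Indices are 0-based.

Step 1: u_0 = a_0 = (-2, 2).
Step 2: u_1 = a_1 − (3/2)·u_0 = (-1, -1).

u_1 = (-1, -1)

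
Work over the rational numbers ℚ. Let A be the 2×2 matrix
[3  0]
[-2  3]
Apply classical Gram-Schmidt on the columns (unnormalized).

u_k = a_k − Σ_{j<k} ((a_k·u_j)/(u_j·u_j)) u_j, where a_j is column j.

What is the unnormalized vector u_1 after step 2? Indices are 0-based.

Step 1: u_0 = a_0 = (3, -2).
Step 2: u_1 = a_1 − (-6/13)·u_0 = (18/13, 27/13).

u_1 = (18/13, 27/13)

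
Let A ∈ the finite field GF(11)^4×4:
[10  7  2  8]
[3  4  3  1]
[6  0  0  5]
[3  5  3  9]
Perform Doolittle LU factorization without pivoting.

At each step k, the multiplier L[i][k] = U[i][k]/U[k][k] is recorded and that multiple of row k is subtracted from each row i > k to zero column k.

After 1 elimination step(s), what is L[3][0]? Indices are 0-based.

[col 0] pivot 10
  R1 -= 8*R0 → (0, 3, 9, 3)  (L[1][0] := 8)
  R2 -= 5*R0 → (0, 9, 1, 9)  (L[2][0] := 5)
  R3 -= 8*R0 → (0, 4, 9, 0)  (L[3][0] := 8)

L[3][0] = 8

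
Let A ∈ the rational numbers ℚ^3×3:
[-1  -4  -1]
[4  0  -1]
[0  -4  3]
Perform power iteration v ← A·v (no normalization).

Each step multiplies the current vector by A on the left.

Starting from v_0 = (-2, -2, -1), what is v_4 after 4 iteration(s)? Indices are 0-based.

v_4 = (218, -817, -101)

v_0 = (-2, -2, -1).
v_1 = A·v_0 = (11, -7, 5).
v_2 = A·v_1 = (12, 39, 43).
v_3 = A·v_2 = (-211, 5, -27).
v_4 = A·v_3 = (218, -817, -101).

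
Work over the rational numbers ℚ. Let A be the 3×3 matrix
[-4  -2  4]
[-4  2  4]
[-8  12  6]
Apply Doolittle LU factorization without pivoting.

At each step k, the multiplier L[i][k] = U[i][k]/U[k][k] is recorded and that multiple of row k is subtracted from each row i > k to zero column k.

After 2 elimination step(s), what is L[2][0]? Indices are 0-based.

L[2][0] = 2

k=0: U[0][0]=-4
  eliminate (1,0): mult=1, new row 1: (0, 4, 0); set L[1][0]=1
  eliminate (2,0): mult=2, new row 2: (0, 16, -2); set L[2][0]=2
k=1: U[1][1]=4
  eliminate (2,1): mult=4, new row 2: (0, 0, -2); set L[2][1]=4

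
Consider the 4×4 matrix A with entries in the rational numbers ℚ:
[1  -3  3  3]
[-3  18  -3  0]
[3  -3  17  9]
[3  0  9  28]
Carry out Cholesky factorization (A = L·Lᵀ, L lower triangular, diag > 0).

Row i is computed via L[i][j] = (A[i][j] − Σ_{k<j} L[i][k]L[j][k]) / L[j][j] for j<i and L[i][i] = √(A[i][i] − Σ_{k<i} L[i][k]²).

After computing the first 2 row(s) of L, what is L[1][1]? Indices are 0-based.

Step 1: L[0][0] = √(1) = 1.
  L[1][0] = (-3) / L[0][0] = -3.
Step 2: L[1][1] = √(9) = 3.

L[1][1] = 3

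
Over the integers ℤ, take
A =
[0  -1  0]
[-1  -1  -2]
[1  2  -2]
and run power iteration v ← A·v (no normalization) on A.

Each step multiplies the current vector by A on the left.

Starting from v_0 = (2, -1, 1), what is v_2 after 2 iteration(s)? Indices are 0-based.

v_0 = (2, -1, 1).
v_1 = A·v_0 = (1, -3, -2).
v_2 = A·v_1 = (3, 6, -1).

v_2 = (3, 6, -1)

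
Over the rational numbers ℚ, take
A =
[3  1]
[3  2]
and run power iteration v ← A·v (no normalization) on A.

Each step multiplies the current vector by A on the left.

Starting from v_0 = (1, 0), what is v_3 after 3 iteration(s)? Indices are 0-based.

v_3 = (51, 66)

v_0 = (1, 0).
v_1 = A·v_0 = (3, 3).
v_2 = A·v_1 = (12, 15).
v_3 = A·v_2 = (51, 66).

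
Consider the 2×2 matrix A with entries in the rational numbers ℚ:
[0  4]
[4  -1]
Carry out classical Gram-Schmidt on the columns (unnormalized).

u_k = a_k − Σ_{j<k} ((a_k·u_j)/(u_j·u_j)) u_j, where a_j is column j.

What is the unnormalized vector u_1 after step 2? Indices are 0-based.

u_1 = (4, 0)

Step 1: u_0 = a_0 = (0, 4).
Step 2: u_1 = a_1 − (-1/4)·u_0 = (4, 0).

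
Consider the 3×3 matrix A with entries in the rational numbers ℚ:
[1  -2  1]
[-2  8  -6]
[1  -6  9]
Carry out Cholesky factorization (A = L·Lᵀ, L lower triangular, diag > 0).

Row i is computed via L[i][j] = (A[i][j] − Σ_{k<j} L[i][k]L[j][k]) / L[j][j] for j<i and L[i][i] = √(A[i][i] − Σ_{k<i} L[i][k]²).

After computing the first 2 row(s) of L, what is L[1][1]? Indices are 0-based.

L[1][1] = 2

Step 1: L[0][0] = √(1) = 1.
  L[1][0] = (-2) / L[0][0] = -2.
Step 2: L[1][1] = √(4) = 2.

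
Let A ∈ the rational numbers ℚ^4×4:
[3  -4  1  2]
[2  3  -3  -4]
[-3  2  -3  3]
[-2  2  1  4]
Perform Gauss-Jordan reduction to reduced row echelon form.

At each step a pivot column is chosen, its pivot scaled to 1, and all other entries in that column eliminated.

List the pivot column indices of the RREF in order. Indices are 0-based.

pivot columns: 0, 1, 2, 3

[1] R0 /= 3  ⇒  (1, -4/3, 1/3, 2/3)
     R1 -= 2·R0  ⇒  (0, 17/3, -11/3, -16/3)
     R2 -= -3·R0  ⇒  (0, -2, -2, 5)
     R3 -= -2·R0  ⇒  (0, -2/3, 5/3, 16/3)
[2] R1 /= 17/3  ⇒  (0, 1, -11/17, -16/17)
     R0 -= -4/3·R1  ⇒  (1, 0, -9/17, -10/17)
     R2 -= -2·R1  ⇒  (0, 0, -56/17, 53/17)
     R3 -= -2/3·R1  ⇒  (0, 0, 21/17, 80/17)
[3] R2 /= -56/17  ⇒  (0, 0, 1, -53/56)
     R0 -= -9/17·R2  ⇒  (1, 0, 0, -61/56)
     R1 -= -11/17·R2  ⇒  (0, 1, 0, -87/56)
     R3 -= 21/17·R2  ⇒  (0, 0, 0, 47/8)
[4] R3 /= 47/8  ⇒  (0, 0, 0, 1)
     R0 -= -61/56·R3  ⇒  (1, 0, 0, 0)
     R1 -= -87/56·R3  ⇒  (0, 1, 0, 0)
     R2 -= -53/56·R3  ⇒  (0, 0, 1, 0)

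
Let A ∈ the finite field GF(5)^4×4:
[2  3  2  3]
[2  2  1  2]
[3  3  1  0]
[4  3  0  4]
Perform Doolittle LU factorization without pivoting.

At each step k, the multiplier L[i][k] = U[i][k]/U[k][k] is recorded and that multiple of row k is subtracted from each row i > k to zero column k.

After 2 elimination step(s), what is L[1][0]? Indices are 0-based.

L[1][0] = 1

[col 0] pivot 2
  R1 -= 1*R0 → (0, 4, 4, 4)  (L[1][0] := 1)
  R2 -= 4*R0 → (0, 1, 3, 3)  (L[2][0] := 4)
  R3 -= 2*R0 → (0, 2, 1, 3)  (L[3][0] := 2)
[col 1] pivot 4
  R2 -= 4*R1 → (0, 0, 2, 2)  (L[2][1] := 4)
  R3 -= 3*R1 → (0, 0, 4, 1)  (L[3][1] := 3)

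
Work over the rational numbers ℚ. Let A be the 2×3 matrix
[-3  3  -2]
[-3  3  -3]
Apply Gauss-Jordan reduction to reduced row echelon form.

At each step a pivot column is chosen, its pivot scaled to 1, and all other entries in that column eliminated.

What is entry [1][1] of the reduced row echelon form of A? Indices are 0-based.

[1] R0 /= -3  ⇒  (1, -1, 2/3)
     R1 -= -3·R0  ⇒  (0, 0, -1)
column 1 empty below row 1
[2] R1 /= -1  ⇒  (0, 0, 1)
     R0 -= 2/3·R1  ⇒  (1, -1, 0)

M[1][1] = 0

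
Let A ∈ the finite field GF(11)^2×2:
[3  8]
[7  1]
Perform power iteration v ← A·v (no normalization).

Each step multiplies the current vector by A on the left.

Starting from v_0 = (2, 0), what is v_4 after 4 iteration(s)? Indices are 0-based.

v_4 = (1, 1)

v_0 = (2, 0).
v_1 = A·v_0 = (6, 3).
v_2 = A·v_1 = (9, 1).
v_3 = A·v_2 = (2, 9).
v_4 = A·v_3 = (1, 1).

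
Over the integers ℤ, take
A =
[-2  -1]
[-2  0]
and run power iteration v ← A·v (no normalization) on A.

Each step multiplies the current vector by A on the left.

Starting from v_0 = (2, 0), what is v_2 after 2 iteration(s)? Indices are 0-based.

v_2 = (12, 8)

v_0 = (2, 0).
v_1 = A·v_0 = (-4, -4).
v_2 = A·v_1 = (12, 8).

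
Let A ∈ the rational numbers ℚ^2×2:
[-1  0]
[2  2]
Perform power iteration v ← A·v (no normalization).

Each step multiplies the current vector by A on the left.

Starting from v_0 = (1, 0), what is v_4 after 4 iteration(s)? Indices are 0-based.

v_4 = (1, 10)

v_0 = (1, 0).
v_1 = A·v_0 = (-1, 2).
v_2 = A·v_1 = (1, 2).
v_3 = A·v_2 = (-1, 6).
v_4 = A·v_3 = (1, 10).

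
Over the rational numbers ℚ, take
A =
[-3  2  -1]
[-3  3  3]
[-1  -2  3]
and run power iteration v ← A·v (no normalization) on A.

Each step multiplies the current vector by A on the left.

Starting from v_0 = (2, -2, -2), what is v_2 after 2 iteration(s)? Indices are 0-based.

v_0 = (2, -2, -2).
v_1 = A·v_0 = (-8, -18, -4).
v_2 = A·v_1 = (-8, -42, 32).

v_2 = (-8, -42, 32)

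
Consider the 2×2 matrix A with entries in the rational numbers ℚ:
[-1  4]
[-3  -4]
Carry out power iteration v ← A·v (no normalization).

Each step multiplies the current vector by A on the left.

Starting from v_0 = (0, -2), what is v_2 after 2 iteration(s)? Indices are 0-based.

v_0 = (0, -2).
v_1 = A·v_0 = (-8, 8).
v_2 = A·v_1 = (40, -8).

v_2 = (40, -8)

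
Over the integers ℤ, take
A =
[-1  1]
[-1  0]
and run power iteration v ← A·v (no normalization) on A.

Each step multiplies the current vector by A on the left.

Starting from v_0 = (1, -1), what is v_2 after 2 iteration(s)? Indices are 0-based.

v_2 = (1, 2)

v_0 = (1, -1).
v_1 = A·v_0 = (-2, -1).
v_2 = A·v_1 = (1, 2).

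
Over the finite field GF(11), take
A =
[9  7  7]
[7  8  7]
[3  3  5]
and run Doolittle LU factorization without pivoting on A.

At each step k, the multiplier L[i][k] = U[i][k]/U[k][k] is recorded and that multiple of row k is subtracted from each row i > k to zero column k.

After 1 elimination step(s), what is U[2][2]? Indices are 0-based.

U[2][2] = 10

Step 1: pivot at (0,0) is 9.
  row1 ← row1 − (2)·row0  ⇒  L[1][0]=2, U row1=(0, 5, 4)
  row2 ← row2 − (4)·row0  ⇒  L[2][0]=4, U row2=(0, 8, 10)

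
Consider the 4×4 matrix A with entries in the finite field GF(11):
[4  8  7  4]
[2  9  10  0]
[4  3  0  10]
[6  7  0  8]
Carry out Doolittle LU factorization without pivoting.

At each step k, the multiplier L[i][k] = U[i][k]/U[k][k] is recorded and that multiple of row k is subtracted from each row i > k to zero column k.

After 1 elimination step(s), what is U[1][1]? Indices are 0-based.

U[1][1] = 5

Step 1: pivot at (0,0) is 4.
  row1 ← row1 − (6)·row0  ⇒  L[1][0]=6, U row1=(0, 5, 1, 9)
  row2 ← row2 − (1)·row0  ⇒  L[2][0]=1, U row2=(0, 6, 4, 6)
  row3 ← row3 − (7)·row0  ⇒  L[3][0]=7, U row3=(0, 6, 6, 2)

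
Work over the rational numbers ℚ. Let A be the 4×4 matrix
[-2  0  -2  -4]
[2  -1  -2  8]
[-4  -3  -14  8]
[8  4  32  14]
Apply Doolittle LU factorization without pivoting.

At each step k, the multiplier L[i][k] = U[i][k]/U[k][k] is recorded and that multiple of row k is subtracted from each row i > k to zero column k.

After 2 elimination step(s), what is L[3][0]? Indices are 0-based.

L[3][0] = -4

k=0: U[0][0]=-2
  eliminate (1,0): mult=-1, new row 1: (0, -1, -4, 4); set L[1][0]=-1
  eliminate (2,0): mult=2, new row 2: (0, -3, -10, 16); set L[2][0]=2
  eliminate (3,0): mult=-4, new row 3: (0, 4, 24, -2); set L[3][0]=-4
k=1: U[1][1]=-1
  eliminate (2,1): mult=3, new row 2: (0, 0, 2, 4); set L[2][1]=3
  eliminate (3,1): mult=-4, new row 3: (0, 0, 8, 14); set L[3][1]=-4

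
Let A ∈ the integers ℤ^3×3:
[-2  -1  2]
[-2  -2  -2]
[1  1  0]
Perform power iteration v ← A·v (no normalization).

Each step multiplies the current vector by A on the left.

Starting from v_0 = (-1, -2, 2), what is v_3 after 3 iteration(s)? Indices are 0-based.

v_0 = (-1, -2, 2).
v_1 = A·v_0 = (8, 2, -3).
v_2 = A·v_1 = (-24, -14, 10).
v_3 = A·v_2 = (82, 56, -38).

v_3 = (82, 56, -38)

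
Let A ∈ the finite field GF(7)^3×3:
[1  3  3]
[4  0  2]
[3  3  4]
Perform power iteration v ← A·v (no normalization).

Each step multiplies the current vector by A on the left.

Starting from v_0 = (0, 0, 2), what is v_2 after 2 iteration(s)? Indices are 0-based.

v_0 = (0, 0, 2).
v_1 = A·v_0 = (6, 4, 1).
v_2 = A·v_1 = (0, 5, 6).

v_2 = (0, 5, 6)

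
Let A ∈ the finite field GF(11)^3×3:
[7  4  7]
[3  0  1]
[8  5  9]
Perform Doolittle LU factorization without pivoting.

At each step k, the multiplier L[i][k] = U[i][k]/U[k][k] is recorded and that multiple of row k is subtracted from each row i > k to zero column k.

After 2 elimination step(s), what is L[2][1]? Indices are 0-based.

L[2][1] = 8

[col 0] pivot 7
  R1 -= 2*R0 → (0, 3, 9)  (L[1][0] := 2)
  R2 -= 9*R0 → (0, 2, 1)  (L[2][0] := 9)
[col 1] pivot 3
  R2 -= 8*R1 → (0, 0, 6)  (L[2][1] := 8)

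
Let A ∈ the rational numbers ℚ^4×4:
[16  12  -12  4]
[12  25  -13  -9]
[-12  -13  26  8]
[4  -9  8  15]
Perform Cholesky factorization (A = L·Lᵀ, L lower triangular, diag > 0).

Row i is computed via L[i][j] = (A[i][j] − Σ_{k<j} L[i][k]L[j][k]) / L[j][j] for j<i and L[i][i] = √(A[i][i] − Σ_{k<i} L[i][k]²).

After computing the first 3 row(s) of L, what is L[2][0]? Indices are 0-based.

Step 1: L[0][0] = √(16) = 4.
  L[1][0] = (12) / L[0][0] = 3.
Step 2: L[1][1] = √(16) = 4.
  L[2][0] = (-12) / L[0][0] = -3.
  L[2][1] = (-4) / L[1][1] = -1.
Step 3: L[2][2] = √(16) = 4.

L[2][0] = -3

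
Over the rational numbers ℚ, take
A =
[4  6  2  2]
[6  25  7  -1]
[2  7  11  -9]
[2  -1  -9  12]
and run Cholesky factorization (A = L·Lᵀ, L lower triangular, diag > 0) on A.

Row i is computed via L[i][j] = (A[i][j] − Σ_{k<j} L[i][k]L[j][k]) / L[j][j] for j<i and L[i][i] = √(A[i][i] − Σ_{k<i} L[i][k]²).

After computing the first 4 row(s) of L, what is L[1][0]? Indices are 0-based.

L[1][0] = 3

Step 1: L[0][0] = √(4) = 2.
  L[1][0] = (6) / L[0][0] = 3.
Step 2: L[1][1] = √(16) = 4.
  L[2][0] = (2) / L[0][0] = 1.
  L[2][1] = (4) / L[1][1] = 1.
Step 3: L[2][2] = √(9) = 3.
  L[3][0] = (2) / L[0][0] = 1.
  L[3][1] = (-4) / L[1][1] = -1.
  L[3][2] = (-9) / L[2][2] = -3.
Step 4: L[3][3] = √(1) = 1.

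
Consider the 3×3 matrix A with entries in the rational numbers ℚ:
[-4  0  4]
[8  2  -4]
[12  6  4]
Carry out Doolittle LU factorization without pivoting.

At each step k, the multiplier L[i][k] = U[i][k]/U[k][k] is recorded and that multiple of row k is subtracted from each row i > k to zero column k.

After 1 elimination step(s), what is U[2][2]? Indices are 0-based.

Step 1: pivot at (0,0) is -4.
  row1 ← row1 − (-2)·row0  ⇒  L[1][0]=-2, U row1=(0, 2, 4)
  row2 ← row2 − (-3)·row0  ⇒  L[2][0]=-3, U row2=(0, 6, 16)

U[2][2] = 16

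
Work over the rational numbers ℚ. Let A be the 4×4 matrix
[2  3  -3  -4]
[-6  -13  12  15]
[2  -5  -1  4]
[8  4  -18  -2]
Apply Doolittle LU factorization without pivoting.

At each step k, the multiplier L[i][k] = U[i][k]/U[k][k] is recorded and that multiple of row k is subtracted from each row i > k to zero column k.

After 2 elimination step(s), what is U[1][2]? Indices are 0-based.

U[1][2] = 3

[col 0] pivot 2
  R1 -= -3*R0 → (0, -4, 3, 3)  (L[1][0] := -3)
  R2 -= 1*R0 → (0, -8, 2, 8)  (L[2][0] := 1)
  R3 -= 4*R0 → (0, -8, -6, 14)  (L[3][0] := 4)
[col 1] pivot -4
  R2 -= 2*R1 → (0, 0, -4, 2)  (L[2][1] := 2)
  R3 -= 2*R1 → (0, 0, -12, 8)  (L[3][1] := 2)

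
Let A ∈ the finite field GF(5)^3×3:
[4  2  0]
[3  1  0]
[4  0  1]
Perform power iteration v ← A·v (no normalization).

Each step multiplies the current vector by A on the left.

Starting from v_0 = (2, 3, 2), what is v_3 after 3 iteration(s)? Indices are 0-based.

v_3 = (3, 3, 2)

v_0 = (2, 3, 2).
v_1 = A·v_0 = (4, 4, 0).
v_2 = A·v_1 = (4, 1, 1).
v_3 = A·v_2 = (3, 3, 2).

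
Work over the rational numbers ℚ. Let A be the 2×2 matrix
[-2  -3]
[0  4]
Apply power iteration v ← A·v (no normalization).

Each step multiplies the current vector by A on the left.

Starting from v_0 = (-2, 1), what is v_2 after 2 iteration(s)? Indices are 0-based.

v_0 = (-2, 1).
v_1 = A·v_0 = (1, 4).
v_2 = A·v_1 = (-14, 16).

v_2 = (-14, 16)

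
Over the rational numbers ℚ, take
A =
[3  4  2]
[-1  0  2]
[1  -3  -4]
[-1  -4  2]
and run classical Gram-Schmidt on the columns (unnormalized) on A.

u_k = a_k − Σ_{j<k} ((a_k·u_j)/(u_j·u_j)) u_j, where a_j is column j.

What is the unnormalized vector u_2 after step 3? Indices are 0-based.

u_2 = (40/19, 24/19, -32/19, 64/19)

Step 1: u_0 = a_0 = (3, -1, 1, -1).
Step 2: u_1 = a_1 − (13/12)·u_0 = (3/4, 13/12, -49/12, -35/12).
Step 3: u_2 = a_2 − (-1/6)·u_0 − (10/19)·u_1 = (40/19, 24/19, -32/19, 64/19).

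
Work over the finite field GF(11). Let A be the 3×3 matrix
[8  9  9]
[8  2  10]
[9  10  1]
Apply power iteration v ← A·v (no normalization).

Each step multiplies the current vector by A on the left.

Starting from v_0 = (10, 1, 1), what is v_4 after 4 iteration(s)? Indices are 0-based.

v_4 = (8, 10, 1)

v_0 = (10, 1, 1).
v_1 = A·v_0 = (10, 4, 2).
v_2 = A·v_1 = (2, 9, 0).
v_3 = A·v_2 = (9, 1, 9).
v_4 = A·v_3 = (8, 10, 1).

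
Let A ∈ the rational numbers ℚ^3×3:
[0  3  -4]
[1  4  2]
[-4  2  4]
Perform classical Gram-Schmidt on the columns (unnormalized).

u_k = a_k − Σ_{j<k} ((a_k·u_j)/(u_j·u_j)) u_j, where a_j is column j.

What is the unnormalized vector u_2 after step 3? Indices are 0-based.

Step 1: u_0 = a_0 = (0, 1, -4).
Step 2: u_1 = a_1 − (-4/17)·u_0 = (3, 72/17, 18/17).
Step 3: u_2 = a_2 − (-14/17)·u_0 − (4/159)·u_1 = (-216/53, 144/53, 36/53).

u_2 = (-216/53, 144/53, 36/53)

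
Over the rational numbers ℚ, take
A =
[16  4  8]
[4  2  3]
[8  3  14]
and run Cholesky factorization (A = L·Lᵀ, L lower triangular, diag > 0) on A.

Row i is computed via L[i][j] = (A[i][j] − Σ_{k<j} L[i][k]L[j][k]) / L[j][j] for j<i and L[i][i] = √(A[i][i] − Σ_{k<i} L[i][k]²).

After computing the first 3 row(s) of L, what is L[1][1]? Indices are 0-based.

Step 1: L[0][0] = √(16) = 4.
  L[1][0] = (4) / L[0][0] = 1.
Step 2: L[1][1] = √(1) = 1.
  L[2][0] = (8) / L[0][0] = 2.
  L[2][1] = (1) / L[1][1] = 1.
Step 3: L[2][2] = √(9) = 3.

L[1][1] = 1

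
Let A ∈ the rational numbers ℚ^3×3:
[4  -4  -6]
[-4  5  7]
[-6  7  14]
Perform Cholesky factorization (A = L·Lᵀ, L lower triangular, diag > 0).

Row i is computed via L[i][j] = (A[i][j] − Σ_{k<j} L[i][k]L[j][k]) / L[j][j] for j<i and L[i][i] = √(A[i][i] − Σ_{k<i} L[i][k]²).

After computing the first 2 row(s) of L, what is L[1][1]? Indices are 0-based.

Step 1: L[0][0] = √(4) = 2.
  L[1][0] = (-4) / L[0][0] = -2.
Step 2: L[1][1] = √(1) = 1.

L[1][1] = 1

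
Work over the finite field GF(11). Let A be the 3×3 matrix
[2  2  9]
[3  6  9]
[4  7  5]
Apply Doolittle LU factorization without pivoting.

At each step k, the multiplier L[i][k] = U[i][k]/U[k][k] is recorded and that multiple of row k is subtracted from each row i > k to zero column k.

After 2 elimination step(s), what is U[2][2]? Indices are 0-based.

[col 0] pivot 2
  R1 -= 7*R0 → (0, 3, 1)  (L[1][0] := 7)
  R2 -= 2*R0 → (0, 3, 9)  (L[2][0] := 2)
[col 1] pivot 3
  R2 -= 1*R1 → (0, 0, 8)  (L[2][1] := 1)

U[2][2] = 8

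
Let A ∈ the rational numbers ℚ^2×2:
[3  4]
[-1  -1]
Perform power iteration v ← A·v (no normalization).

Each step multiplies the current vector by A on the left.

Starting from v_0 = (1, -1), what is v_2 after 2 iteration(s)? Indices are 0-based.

v_0 = (1, -1).
v_1 = A·v_0 = (-1, 0).
v_2 = A·v_1 = (-3, 1).

v_2 = (-3, 1)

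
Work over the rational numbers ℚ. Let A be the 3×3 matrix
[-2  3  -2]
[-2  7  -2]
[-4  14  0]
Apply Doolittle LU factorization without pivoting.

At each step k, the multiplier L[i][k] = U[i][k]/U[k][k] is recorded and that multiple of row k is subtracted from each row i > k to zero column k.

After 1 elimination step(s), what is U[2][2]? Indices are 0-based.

U[2][2] = 4

[col 0] pivot -2
  R1 -= 1*R0 → (0, 4, 0)  (L[1][0] := 1)
  R2 -= 2*R0 → (0, 8, 4)  (L[2][0] := 2)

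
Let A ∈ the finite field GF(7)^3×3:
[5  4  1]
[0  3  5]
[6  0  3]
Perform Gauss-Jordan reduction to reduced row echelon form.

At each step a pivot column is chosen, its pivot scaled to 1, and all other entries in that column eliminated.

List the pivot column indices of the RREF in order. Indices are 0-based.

pivot(0,0)=5: scale R0 → (1, 5, 3)
  clear (2,0): R2 −= (6)R0 → (0, 5, 6)
pivot(1,1)=3: scale R1 → (0, 1, 4)
  clear (0,1): R0 −= (5)R1 → (1, 0, 4)
  clear (2,1): R2 −= (5)R1 → (0, 0, 0)
col 2: no nonzero at/below row 2; advance.

pivot columns: 0, 1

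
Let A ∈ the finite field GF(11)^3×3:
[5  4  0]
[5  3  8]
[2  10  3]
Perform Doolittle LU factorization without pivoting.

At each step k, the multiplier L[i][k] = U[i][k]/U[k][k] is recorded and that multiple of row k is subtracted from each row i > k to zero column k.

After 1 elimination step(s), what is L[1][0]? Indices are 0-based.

L[1][0] = 1

k=0: U[0][0]=5
  eliminate (1,0): mult=1, new row 1: (0, 10, 8); set L[1][0]=1
  eliminate (2,0): mult=7, new row 2: (0, 4, 3); set L[2][0]=7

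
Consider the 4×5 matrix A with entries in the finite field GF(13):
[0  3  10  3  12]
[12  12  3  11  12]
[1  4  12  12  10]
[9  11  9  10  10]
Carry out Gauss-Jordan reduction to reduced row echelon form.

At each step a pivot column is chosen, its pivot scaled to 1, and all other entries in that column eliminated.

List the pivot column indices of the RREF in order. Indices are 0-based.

pivot columns: 0, 1, 2, 3

pivot(0,0): swap R0↔R1
pivot(0,0)=12: scale R0 → (1, 1, 10, 2, 1)
  clear (2,0): R2 −= (1)R0 → (0, 3, 2, 10, 9)
  clear (3,0): R3 −= (9)R0 → (0, 2, 10, 5, 1)
pivot(1,1)=3: scale R1 → (0, 1, 12, 1, 4)
  clear (0,1): R0 −= (1)R1 → (1, 0, 11, 1, 10)
  clear (2,1): R2 −= (3)R1 → (0, 0, 5, 7, 10)
  clear (3,1): R3 −= (2)R1 → (0, 0, 12, 3, 6)
pivot(2,2)=5: scale R2 → (0, 0, 1, 4, 2)
  clear (0,2): R0 −= (11)R2 → (1, 0, 0, 9, 1)
  clear (1,2): R1 −= (12)R2 → (0, 1, 0, 5, 6)
  clear (3,2): R3 −= (12)R2 → (0, 0, 0, 7, 8)
pivot(3,3)=7: scale R3 → (0, 0, 0, 1, 3)
  clear (0,3): R0 −= (9)R3 → (1, 0, 0, 0, 0)
  clear (1,3): R1 −= (5)R3 → (0, 1, 0, 0, 4)
  clear (2,3): R2 −= (4)R3 → (0, 0, 1, 0, 3)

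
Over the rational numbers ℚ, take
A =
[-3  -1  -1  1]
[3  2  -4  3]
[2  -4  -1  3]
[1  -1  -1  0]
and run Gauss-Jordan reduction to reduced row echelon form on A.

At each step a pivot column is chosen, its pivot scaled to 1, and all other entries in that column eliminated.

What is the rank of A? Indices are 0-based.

step 1: normalize row 0 (÷-3) = (1, 1/3, 1/3, -1/3)
  row 1: subtract 3×row0 = (0, 1, -5, 4)
  row 2: subtract 2×row0 = (0, -14/3, -5/3, 11/3)
  row 3: subtract 1×row0 = (0, -4/3, -4/3, 1/3)
step 2: normalize row 1 (÷1) = (0, 1, -5, 4)
  row 0: subtract 1/3×row1 = (1, 0, 2, -5/3)
  row 2: subtract -14/3×row1 = (0, 0, -25, 67/3)
  row 3: subtract -4/3×row1 = (0, 0, -8, 17/3)
step 3: normalize row 2 (÷-25) = (0, 0, 1, -67/75)
  row 0: subtract 2×row2 = (1, 0, 0, 3/25)
  row 1: subtract -5×row2 = (0, 1, 0, -7/15)
  row 3: subtract -8×row2 = (0, 0, 0, -37/25)
step 4: normalize row 3 (÷-37/25) = (0, 0, 0, 1)
  row 0: subtract 3/25×row3 = (1, 0, 0, 0)
  row 1: subtract -7/15×row3 = (0, 1, 0, 0)
  row 2: subtract -67/75×row3 = (0, 0, 1, 0)

rank = 4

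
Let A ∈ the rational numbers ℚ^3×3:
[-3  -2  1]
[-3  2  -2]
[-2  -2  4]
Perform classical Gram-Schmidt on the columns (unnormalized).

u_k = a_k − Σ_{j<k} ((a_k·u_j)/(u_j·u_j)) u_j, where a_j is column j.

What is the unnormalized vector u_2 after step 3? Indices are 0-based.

u_2 = (-85/62, 17/62, 51/31)

Step 1: u_0 = a_0 = (-3, -3, -2).
Step 2: u_1 = a_1 − (2/11)·u_0 = (-16/11, 28/11, -18/11).
Step 3: u_2 = a_2 − (-5/22)·u_0 − (-36/31)·u_1 = (-85/62, 17/62, 51/31).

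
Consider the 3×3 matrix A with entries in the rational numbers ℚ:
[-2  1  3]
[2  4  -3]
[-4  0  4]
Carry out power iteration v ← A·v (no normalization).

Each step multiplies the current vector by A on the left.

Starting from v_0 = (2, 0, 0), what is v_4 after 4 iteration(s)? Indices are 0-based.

v_4 = (88, 672, -96)

v_0 = (2, 0, 0).
v_1 = A·v_0 = (-4, 4, -8).
v_2 = A·v_1 = (-12, 32, -16).
v_3 = A·v_2 = (8, 152, -16).
v_4 = A·v_3 = (88, 672, -96).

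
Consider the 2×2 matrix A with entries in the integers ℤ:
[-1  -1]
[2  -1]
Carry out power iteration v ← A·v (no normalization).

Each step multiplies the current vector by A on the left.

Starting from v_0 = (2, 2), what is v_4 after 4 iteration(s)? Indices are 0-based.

v_4 = (-22, 2)

v_0 = (2, 2).
v_1 = A·v_0 = (-4, 2).
v_2 = A·v_1 = (2, -10).
v_3 = A·v_2 = (8, 14).
v_4 = A·v_3 = (-22, 2).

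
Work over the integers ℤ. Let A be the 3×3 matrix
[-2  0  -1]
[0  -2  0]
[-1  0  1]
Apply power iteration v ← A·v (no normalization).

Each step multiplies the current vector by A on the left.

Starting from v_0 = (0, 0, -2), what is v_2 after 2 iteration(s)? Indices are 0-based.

v_2 = (-2, 0, -4)

v_0 = (0, 0, -2).
v_1 = A·v_0 = (2, 0, -2).
v_2 = A·v_1 = (-2, 0, -4).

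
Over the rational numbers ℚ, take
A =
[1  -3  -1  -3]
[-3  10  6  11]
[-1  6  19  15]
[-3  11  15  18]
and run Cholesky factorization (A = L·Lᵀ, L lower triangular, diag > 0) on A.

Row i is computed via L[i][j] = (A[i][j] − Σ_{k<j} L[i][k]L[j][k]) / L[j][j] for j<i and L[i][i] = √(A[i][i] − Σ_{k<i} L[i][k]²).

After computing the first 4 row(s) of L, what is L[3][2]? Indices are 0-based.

L[3][2] = 2

Step 1: L[0][0] = √(1) = 1.
  L[1][0] = (-3) / L[0][0] = -3.
Step 2: L[1][1] = √(1) = 1.
  L[2][0] = (-1) / L[0][0] = -1.
  L[2][1] = (3) / L[1][1] = 3.
Step 3: L[2][2] = √(9) = 3.
  L[3][0] = (-3) / L[0][0] = -3.
  L[3][1] = (2) / L[1][1] = 2.
  L[3][2] = (6) / L[2][2] = 2.
Step 4: L[3][3] = √(1) = 1.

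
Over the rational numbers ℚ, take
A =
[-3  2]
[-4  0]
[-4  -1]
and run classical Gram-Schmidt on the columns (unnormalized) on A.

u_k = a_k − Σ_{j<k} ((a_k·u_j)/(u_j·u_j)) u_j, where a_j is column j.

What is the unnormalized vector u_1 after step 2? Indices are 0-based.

u_1 = (76/41, -8/41, -49/41)

Step 1: u_0 = a_0 = (-3, -4, -4).
Step 2: u_1 = a_1 − (-2/41)·u_0 = (76/41, -8/41, -49/41).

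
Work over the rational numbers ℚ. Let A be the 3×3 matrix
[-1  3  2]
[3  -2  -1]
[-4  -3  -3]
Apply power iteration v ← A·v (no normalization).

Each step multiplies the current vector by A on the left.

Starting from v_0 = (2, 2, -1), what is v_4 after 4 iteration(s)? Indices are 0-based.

v_0 = (2, 2, -1).
v_1 = A·v_0 = (2, 3, -11).
v_2 = A·v_1 = (-15, 11, 16).
v_3 = A·v_2 = (80, -83, -21).
v_4 = A·v_3 = (-371, 427, -8).

v_4 = (-371, 427, -8)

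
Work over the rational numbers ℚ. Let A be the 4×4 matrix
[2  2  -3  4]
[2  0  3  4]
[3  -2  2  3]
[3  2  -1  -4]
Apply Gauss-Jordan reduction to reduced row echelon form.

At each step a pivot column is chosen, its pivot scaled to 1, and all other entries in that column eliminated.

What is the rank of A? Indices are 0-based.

[1] R0 /= 2  ⇒  (1, 1, -3/2, 2)
     R1 -= 2·R0  ⇒  (0, -2, 6, 0)
     R2 -= 3·R0  ⇒  (0, -5, 13/2, -3)
     R3 -= 3·R0  ⇒  (0, -1, 7/2, -10)
[2] R1 /= -2  ⇒  (0, 1, -3, 0)
     R0 -= 1·R1  ⇒  (1, 0, 3/2, 2)
     R2 -= -5·R1  ⇒  (0, 0, -17/2, -3)
     R3 -= -1·R1  ⇒  (0, 0, 1/2, -10)
[3] R2 /= -17/2  ⇒  (0, 0, 1, 6/17)
     R0 -= 3/2·R2  ⇒  (1, 0, 0, 25/17)
     R1 -= -3·R2  ⇒  (0, 1, 0, 18/17)
     R3 -= 1/2·R2  ⇒  (0, 0, 0, -173/17)
[4] R3 /= -173/17  ⇒  (0, 0, 0, 1)
     R0 -= 25/17·R3  ⇒  (1, 0, 0, 0)
     R1 -= 18/17·R3  ⇒  (0, 1, 0, 0)
     R2 -= 6/17·R3  ⇒  (0, 0, 1, 0)

rank = 4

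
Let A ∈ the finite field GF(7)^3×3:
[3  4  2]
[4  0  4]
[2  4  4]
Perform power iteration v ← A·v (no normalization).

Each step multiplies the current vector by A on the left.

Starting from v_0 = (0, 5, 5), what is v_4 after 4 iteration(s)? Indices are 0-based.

v_0 = (0, 5, 5).
v_1 = A·v_0 = (2, 6, 5).
v_2 = A·v_1 = (5, 0, 6).
v_3 = A·v_2 = (6, 2, 6).
v_4 = A·v_3 = (3, 6, 2).

v_4 = (3, 6, 2)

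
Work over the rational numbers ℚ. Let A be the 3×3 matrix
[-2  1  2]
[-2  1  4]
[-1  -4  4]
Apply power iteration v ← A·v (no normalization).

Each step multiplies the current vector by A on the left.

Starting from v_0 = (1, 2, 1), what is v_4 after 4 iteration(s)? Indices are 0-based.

v_4 = (-124, -248, 436)

v_0 = (1, 2, 1).
v_1 = A·v_0 = (2, 4, -5).
v_2 = A·v_1 = (-10, -20, -38).
v_3 = A·v_2 = (-76, -152, -62).
v_4 = A·v_3 = (-124, -248, 436).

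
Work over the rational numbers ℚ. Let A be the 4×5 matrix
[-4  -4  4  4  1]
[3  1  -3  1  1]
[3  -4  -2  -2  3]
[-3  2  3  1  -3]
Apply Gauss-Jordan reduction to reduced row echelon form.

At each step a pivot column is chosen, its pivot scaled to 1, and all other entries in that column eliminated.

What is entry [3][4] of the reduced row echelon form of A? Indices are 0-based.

step 1: normalize row 0 (÷-4) = (1, 1, -1, -1, -1/4)
  row 1: subtract 3×row0 = (0, -2, 0, 4, 7/4)
  row 2: subtract 3×row0 = (0, -7, 1, 1, 15/4)
  row 3: subtract -3×row0 = (0, 5, 0, -2, -15/4)
step 2: normalize row 1 (÷-2) = (0, 1, 0, -2, -7/8)
  row 0: subtract 1×row1 = (1, 0, -1, 1, 5/8)
  row 2: subtract -7×row1 = (0, 0, 1, -13, -19/8)
  row 3: subtract 5×row1 = (0, 0, 0, 8, 5/8)
step 3: normalize row 2 (÷1) = (0, 0, 1, -13, -19/8)
  row 0: subtract -1×row2 = (1, 0, 0, -12, -7/4)
step 4: normalize row 3 (÷8) = (0, 0, 0, 1, 5/64)
  row 0: subtract -12×row3 = (1, 0, 0, 0, -13/16)
  row 1: subtract -2×row3 = (0, 1, 0, 0, -23/32)
  row 2: subtract -13×row3 = (0, 0, 1, 0, -87/64)

M[3][4] = 5/64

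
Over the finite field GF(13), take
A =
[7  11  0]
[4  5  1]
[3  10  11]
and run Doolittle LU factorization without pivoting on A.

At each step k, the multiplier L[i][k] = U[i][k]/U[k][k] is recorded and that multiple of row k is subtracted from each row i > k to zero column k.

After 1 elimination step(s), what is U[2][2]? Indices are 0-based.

[col 0] pivot 7
  R1 -= 8*R0 → (0, 8, 1)  (L[1][0] := 8)
  R2 -= 6*R0 → (0, 9, 11)  (L[2][0] := 6)

U[2][2] = 11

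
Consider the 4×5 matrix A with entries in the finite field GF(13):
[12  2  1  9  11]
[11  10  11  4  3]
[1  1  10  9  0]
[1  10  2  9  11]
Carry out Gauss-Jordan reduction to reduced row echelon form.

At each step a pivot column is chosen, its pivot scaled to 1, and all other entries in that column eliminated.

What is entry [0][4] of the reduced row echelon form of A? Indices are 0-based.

M[0][4] = 10

pivot(0,0)=12: scale R0 → (1, 11, 12, 4, 2)
  clear (1,0): R1 −= (11)R0 → (0, 6, 9, 12, 7)
  clear (2,0): R2 −= (1)R0 → (0, 3, 11, 5, 11)
  clear (3,0): R3 −= (1)R0 → (0, 12, 3, 5, 9)
pivot(1,1)=6: scale R1 → (0, 1, 8, 2, 12)
  clear (0,1): R0 −= (11)R1 → (1, 0, 2, 8, 0)
  clear (2,1): R2 −= (3)R1 → (0, 0, 0, 12, 1)
  clear (3,1): R3 −= (12)R1 → (0, 0, 11, 7, 8)
pivot(2,2): swap R2↔R3
pivot(2,2)=11: scale R2 → (0, 0, 1, 3, 9)
  clear (0,2): R0 −= (2)R2 → (1, 0, 0, 2, 8)
  clear (1,2): R1 −= (8)R2 → (0, 1, 0, 4, 5)
pivot(3,3)=12: scale R3 → (0, 0, 0, 1, 12)
  clear (0,3): R0 −= (2)R3 → (1, 0, 0, 0, 10)
  clear (1,3): R1 −= (4)R3 → (0, 1, 0, 0, 9)
  clear (2,3): R2 −= (3)R3 → (0, 0, 1, 0, 12)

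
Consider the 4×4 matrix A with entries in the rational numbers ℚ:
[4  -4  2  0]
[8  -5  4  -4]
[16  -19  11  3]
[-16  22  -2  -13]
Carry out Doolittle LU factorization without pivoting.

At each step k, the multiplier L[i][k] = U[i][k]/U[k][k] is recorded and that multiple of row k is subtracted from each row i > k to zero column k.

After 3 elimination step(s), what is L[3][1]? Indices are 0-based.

L[3][1] = 2

Step 1: pivot at (0,0) is 4.
  row1 ← row1 − (2)·row0  ⇒  L[1][0]=2, U row1=(0, 3, 0, -4)
  row2 ← row2 − (4)·row0  ⇒  L[2][0]=4, U row2=(0, -3, 3, 3)
  row3 ← row3 − (-4)·row0  ⇒  L[3][0]=-4, U row3=(0, 6, 6, -13)
Step 2: pivot at (1,1) is 3.
  row2 ← row2 − (-1)·row1  ⇒  L[2][1]=-1, U row2=(0, 0, 3, -1)
  row3 ← row3 − (2)·row1  ⇒  L[3][1]=2, U row3=(0, 0, 6, -5)
Step 3: pivot at (2,2) is 3.
  row3 ← row3 − (2)·row2  ⇒  L[3][2]=2, U row3=(0, 0, 0, -3)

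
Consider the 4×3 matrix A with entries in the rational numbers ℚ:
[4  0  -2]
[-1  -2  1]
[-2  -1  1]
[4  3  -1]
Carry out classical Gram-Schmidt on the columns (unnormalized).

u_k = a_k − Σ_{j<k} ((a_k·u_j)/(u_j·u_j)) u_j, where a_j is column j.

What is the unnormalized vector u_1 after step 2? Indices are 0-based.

Step 1: u_0 = a_0 = (4, -1, -2, 4).
Step 2: u_1 = a_1 − (16/37)·u_0 = (-64/37, -58/37, -5/37, 47/37).

u_1 = (-64/37, -58/37, -5/37, 47/37)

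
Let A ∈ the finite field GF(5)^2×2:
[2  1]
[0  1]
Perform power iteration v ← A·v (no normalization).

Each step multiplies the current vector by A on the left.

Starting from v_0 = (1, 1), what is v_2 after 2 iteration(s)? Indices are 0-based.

v_2 = (2, 1)

v_0 = (1, 1).
v_1 = A·v_0 = (3, 1).
v_2 = A·v_1 = (2, 1).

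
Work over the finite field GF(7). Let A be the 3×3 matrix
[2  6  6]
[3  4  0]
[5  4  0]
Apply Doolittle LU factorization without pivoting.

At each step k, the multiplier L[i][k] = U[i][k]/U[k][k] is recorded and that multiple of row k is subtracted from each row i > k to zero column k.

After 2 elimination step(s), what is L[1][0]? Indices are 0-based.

[col 0] pivot 2
  R1 -= 5*R0 → (0, 2, 5)  (L[1][0] := 5)
  R2 -= 6*R0 → (0, 3, 6)  (L[2][0] := 6)
[col 1] pivot 2
  R2 -= 5*R1 → (0, 0, 2)  (L[2][1] := 5)

L[1][0] = 5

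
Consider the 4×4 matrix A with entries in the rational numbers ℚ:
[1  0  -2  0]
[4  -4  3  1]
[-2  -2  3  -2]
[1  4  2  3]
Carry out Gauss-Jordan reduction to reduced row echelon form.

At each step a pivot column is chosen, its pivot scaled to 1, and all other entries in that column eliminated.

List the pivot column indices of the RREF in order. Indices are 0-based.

step 1: normalize row 0 (÷1) = (1, 0, -2, 0)
  row 1: subtract 4×row0 = (0, -4, 11, 1)
  row 2: subtract -2×row0 = (0, -2, -1, -2)
  row 3: subtract 1×row0 = (0, 4, 4, 3)
step 2: normalize row 1 (÷-4) = (0, 1, -11/4, -1/4)
  row 2: subtract -2×row1 = (0, 0, -13/2, -5/2)
  row 3: subtract 4×row1 = (0, 0, 15, 4)
step 3: normalize row 2 (÷-13/2) = (0, 0, 1, 5/13)
  row 0: subtract -2×row2 = (1, 0, 0, 10/13)
  row 1: subtract -11/4×row2 = (0, 1, 0, 21/26)
  row 3: subtract 15×row2 = (0, 0, 0, -23/13)
step 4: normalize row 3 (÷-23/13) = (0, 0, 0, 1)
  row 0: subtract 10/13×row3 = (1, 0, 0, 0)
  row 1: subtract 21/26×row3 = (0, 1, 0, 0)
  row 2: subtract 5/13×row3 = (0, 0, 1, 0)

pivot columns: 0, 1, 2, 3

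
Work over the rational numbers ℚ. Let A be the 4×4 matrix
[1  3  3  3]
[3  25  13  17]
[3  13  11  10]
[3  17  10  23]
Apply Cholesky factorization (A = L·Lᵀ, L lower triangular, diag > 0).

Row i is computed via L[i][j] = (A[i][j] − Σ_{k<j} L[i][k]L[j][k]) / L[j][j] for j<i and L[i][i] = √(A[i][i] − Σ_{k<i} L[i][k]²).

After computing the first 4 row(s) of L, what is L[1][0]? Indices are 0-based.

L[1][0] = 3

Step 1: L[0][0] = √(1) = 1.
  L[1][0] = (3) / L[0][0] = 3.
Step 2: L[1][1] = √(16) = 4.
  L[2][0] = (3) / L[0][0] = 3.
  L[2][1] = (4) / L[1][1] = 1.
Step 3: L[2][2] = √(1) = 1.
  L[3][0] = (3) / L[0][0] = 3.
  L[3][1] = (8) / L[1][1] = 2.
  L[3][2] = (-1) / L[2][2] = -1.
Step 4: L[3][3] = √(9) = 3.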